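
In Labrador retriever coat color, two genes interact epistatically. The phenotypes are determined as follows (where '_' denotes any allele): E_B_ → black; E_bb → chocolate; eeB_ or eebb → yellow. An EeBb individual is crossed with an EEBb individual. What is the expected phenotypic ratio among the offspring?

Cross: EeBb × EEBb — consider each gene separately:
E gene: Ee × EE → 2 EE, 2 Ee → 4 E_ (out of 4)
B gene: Bb × Bb → 1 BB, 2 Bb, 1 bb → 3 B_ : 1 bb (out of 4)
Genotype classes (out of 4 × 4 = 16): E_B_ = 4×3 = 12; E_bb = 4×1 = 4
Apply the phenotype rules: E_B_ (12) → black; E_bb (4) → chocolate
Phenotype counts (out of 16): 12 black, 4 chocolate
Ratio: 3 black : 1 chocolate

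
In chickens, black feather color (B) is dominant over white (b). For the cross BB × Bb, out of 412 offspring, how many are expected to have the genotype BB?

Punnett square for BB × Bb:
Offspring genotypes: 2 BB, 2 Bb
Total offspring: 4
Count with target: 2
Probability: 2/4 = 1/2
Expected count = 1/2 × 412 = 206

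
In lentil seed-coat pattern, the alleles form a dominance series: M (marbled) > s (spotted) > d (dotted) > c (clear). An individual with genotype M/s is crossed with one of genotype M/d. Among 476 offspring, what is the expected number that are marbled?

Cross: M/s × M/d
Allele dominance: M > s > d > c
Offspring genotypes: 1 M/M, 1 M/d, 1 M/s, 1 s/d
Phenotype counts: 3 marbled, 1 spotted
marbled: 3 out of 4 → fraction 3/4
Expected count = 3/4 × 476 = 357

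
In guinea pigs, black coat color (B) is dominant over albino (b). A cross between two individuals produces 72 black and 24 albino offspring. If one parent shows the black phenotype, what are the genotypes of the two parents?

Observed offspring: 72 black, 24 albino
The observed ratio simplifies to 3:1. Albino (bb) offspring appear, so each parent must contribute one b allele. The parent stated to show black carries B, so it is Bb. The other parent is then either Bb or bb: Bb × bb would give a 1:1 split, whereas Bb × Bb gives 3:1 — matching the data. So both parents are heterozygous (Bb × Bb).
Parent genotypes: Bb × Bb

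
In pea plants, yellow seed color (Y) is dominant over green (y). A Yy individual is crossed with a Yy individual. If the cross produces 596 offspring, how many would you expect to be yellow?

Punnett square for Yy × Yy:
Offspring genotypes: 1 YY, 2 Yy, 1 yy
yellow: 3, green: 1
yellow: 3 out of 4 → fraction 3/4
Expected count = 3/4 × 596 = 447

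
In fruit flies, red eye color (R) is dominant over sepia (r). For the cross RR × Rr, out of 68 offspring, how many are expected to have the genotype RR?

Punnett square for RR × Rr:
Offspring genotypes: 2 RR, 2 Rr
Total offspring: 4
Count with target: 2
Probability: 2/4 = 1/2
Expected count = 1/2 × 68 = 34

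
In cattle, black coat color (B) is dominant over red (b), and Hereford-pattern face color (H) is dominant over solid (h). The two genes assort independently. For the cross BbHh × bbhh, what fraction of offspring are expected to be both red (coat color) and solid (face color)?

Dihybrid cross BbHh × bbhh — consider each gene separately:
coat color: Bb × bb → 2 Bb, 2 bb → 2 B_ : 2 bb (out of 4)
face color: Hh × hh → 2 Hh, 2 hh → 2 H_ : 2 hh (out of 4)
Looking for: red (bb) and solid (hh)
P(red) = 2/4, P(solid) = 2/4
P(both) = 2/4 × 2/4 = 4/16 = 1/4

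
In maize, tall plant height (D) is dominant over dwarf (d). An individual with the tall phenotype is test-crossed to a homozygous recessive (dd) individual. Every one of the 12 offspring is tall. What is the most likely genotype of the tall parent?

Test cross: ? × dd
All offspring are tall.
If the unknown parent were heterozygous (Dd), about half of 12 offspring would be dwarf; none are. The unknown parent is most likely homozygous dominant (DD).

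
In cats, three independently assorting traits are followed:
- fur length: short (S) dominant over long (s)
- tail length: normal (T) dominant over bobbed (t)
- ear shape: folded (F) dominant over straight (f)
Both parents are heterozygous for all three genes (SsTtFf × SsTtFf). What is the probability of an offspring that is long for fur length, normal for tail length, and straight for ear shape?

Trihybrid cross: SsTtFf × SsTtFf
Each trait segregates independently with a 3:1 phenotypic ratio, so each gene contributes 3/4 (dominant) or 1/4 (recessive).
Target: long (fur length), normal (tail length), straight (ear shape)
Probability = product of independent per-trait probabilities
= 1/4 × 3/4 × 1/4 = 3/64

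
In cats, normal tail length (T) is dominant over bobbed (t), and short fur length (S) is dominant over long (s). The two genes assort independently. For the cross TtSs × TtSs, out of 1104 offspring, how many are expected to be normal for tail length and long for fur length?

Dihybrid cross TtSs × TtSs — consider each gene separately:
tail length: Tt × Tt → 1 TT, 2 Tt, 1 tt → 3 T_ : 1 tt (out of 4)
fur length: Ss × Ss → 1 SS, 2 Ss, 1 ss → 3 S_ : 1 ss (out of 4)
Looking for: normal (T_) and long (ss)
P(normal) = 3/4, P(long) = 1/4
P(both) = 3/4 × 1/4 = 3/16
Expected count = 3/16 × 1104 = 207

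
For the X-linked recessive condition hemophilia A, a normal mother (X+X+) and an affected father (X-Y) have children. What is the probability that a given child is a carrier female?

Cross: X+X+ × X-Y
Offspring: 2 X+X-, 2 X+Y
Probability of a carrier female: 2/4 = 1/2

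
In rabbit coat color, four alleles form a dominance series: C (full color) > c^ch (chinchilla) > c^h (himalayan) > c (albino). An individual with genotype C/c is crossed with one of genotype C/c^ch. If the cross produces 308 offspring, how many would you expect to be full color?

Cross: C/c × C/c^ch
Allele dominance: C > c^ch > c^h > c
Offspring genotypes: 1 C/C, 1 C/c^ch, 1 C/c, 1 c^ch/c
Phenotype counts: 3 full color, 1 chinchilla
full color: 3 out of 4 → fraction 3/4
Expected count = 3/4 × 308 = 231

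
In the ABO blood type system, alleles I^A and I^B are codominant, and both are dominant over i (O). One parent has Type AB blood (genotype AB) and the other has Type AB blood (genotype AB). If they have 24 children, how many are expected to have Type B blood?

Cross: AB × AB
Possible offspring genotypes: 1 AA, 2 AB, 1 BB
Blood type counts: 1 Type A, 2 Type AB, 1 Type B
Probability of Type B: 1/4
Expected count = 1/4 × 24 = 6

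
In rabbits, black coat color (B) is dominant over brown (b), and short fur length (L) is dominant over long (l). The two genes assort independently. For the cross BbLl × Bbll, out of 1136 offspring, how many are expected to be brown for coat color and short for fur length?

Dihybrid cross BbLl × Bbll — consider each gene separately:
coat color: Bb × Bb → 1 BB, 2 Bb, 1 bb → 3 B_ : 1 bb (out of 4)
fur length: Ll × ll → 2 Ll, 2 ll → 2 L_ : 2 ll (out of 4)
Looking for: brown (bb) and short (L_)
P(brown) = 1/4, P(short) = 2/4
P(both) = 1/4 × 2/4 = 2/16 = 1/8
Expected count = 1/8 × 1136 = 142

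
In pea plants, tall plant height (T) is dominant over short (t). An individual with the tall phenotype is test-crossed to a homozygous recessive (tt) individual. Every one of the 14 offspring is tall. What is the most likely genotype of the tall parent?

Test cross: ? × tt
All offspring are tall.
If the unknown parent were heterozygous (Tt), about half of 14 offspring would be short; none are. The unknown parent is most likely homozygous dominant (TT).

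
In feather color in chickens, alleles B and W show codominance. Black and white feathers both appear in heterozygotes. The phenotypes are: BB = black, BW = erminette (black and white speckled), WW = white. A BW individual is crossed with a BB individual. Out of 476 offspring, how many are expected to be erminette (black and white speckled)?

Punnett square for BW × BB:
Offspring genotypes: 2 BB, 2 BW
Phenotype counts: 2 black, 2 erminette (black and white speckled)
erminette (black and white speckled): 2 out of 4 → fraction 1/2
Expected count = 1/2 × 476 = 238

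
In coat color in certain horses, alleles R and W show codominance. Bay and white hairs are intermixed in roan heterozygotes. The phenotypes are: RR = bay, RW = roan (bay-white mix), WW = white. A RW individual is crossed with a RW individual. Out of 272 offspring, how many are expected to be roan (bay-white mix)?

Punnett square for RW × RW:
Offspring genotypes: 1 RR, 2 RW, 1 WW
Phenotype counts: 1 bay, 2 roan (bay-white mix), 1 white
roan (bay-white mix): 2 out of 4 → fraction 1/2
Expected count = 1/2 × 272 = 136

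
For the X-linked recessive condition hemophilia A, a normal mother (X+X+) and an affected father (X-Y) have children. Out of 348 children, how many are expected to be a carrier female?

Cross: X+X+ × X-Y
Offspring: 2 X+X-, 2 X+Y
Probability of a carrier female: 2/4 = 1/2
Expected count = 1/2 × 348 = 174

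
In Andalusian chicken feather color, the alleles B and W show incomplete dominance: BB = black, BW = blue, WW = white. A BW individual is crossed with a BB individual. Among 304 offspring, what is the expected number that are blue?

Punnett square for BW × BB:
Offspring genotypes: 2 BB, 2 BW
Phenotype counts: 2 black, 2 blue
blue: 2 out of 4 → fraction 1/2
Expected count = 1/2 × 304 = 152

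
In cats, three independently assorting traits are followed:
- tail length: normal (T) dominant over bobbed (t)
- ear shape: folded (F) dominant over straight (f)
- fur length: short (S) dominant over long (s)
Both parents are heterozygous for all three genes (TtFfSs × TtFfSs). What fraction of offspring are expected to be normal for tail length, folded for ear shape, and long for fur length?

Trihybrid cross: TtFfSs × TtFfSs
Each trait segregates independently with a 3:1 phenotypic ratio, so each gene contributes 3/4 (dominant) or 1/4 (recessive).
Target: normal (tail length), folded (ear shape), long (fur length)
Probability = product of independent per-trait probabilities
= 3/4 × 3/4 × 1/4 = 9/64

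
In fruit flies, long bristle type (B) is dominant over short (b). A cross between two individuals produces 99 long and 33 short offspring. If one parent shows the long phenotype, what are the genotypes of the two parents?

Observed offspring: 99 long, 33 short
The observed ratio simplifies to 3:1. Short (bb) offspring appear, so each parent must contribute one b allele. The parent stated to show long carries B, so it is Bb. The other parent is then either Bb or bb: Bb × bb would give a 1:1 split, whereas Bb × Bb gives 3:1 — matching the data. So both parents are heterozygous (Bb × Bb).
Parent genotypes: Bb × Bb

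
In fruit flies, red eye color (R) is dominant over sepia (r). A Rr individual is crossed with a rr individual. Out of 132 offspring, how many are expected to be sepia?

Punnett square for Rr × rr:
Offspring genotypes: 2 Rr, 2 rr
red: 2, sepia: 2
sepia: 2 out of 4 → fraction 1/2
Expected count = 1/2 × 132 = 66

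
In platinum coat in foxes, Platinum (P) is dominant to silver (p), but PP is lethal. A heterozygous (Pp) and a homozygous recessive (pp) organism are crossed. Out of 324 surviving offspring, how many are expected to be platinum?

Cross: Pp × pp
Punnett square offspring (before lethality): 2 Pp, 2 pp
No PP offspring are produced in this cross.
platinum: 2 out of 4 → fraction 1/2
Expected count = 1/2 × 324 = 162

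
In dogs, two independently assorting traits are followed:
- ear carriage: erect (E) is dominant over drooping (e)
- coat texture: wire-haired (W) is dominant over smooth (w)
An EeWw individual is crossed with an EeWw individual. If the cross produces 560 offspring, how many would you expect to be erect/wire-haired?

Dihybrid cross EeWw × EeWw — consider each gene separately:
ear carriage: Ee × Ee → 1 EE, 2 Ee, 1 ee → 3 E_ : 1 ee (out of 4)
coat texture: Ww × Ww → 1 WW, 2 Ww, 1 ww → 3 W_ : 1 ww (out of 4)
Combine (counts out of 4 × 4 = 16): erect/wire-haired (E_W_) = 3×3 = 9; erect/smooth (E_ww) = 3×1 = 3; drooping/wire-haired (eeW_) = 1×3 = 3; drooping/smooth (eeww) = 1×1 = 1
Phenotype counts (out of 16): 9 erect/wire-haired, 3 erect/smooth, 3 drooping/wire-haired, 1 drooping/smooth
erect/wire-haired: 9 out of 16 → fraction 9/16
Expected count = 9/16 × 560 = 315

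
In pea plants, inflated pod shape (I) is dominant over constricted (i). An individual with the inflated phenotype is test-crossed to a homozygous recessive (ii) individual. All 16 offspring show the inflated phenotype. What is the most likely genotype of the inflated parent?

Test cross: ? × ii
All offspring are inflated.
If the unknown parent were heterozygous (Ii), about half of 16 offspring would be constricted; none are. The unknown parent is most likely homozygous dominant (II).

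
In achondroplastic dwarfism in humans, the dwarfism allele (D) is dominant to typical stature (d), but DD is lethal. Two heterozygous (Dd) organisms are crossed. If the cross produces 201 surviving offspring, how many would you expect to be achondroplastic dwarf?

Cross: Dd × Dd
Punnett square offspring (before lethality): 1 DD, 2 Dd, 1 dd
The DD genotype is lethal (embryos die); surviving offspring: 2 Dd, 1 dd
achondroplastic dwarf: 2 out of 3 → fraction 2/3
Expected count = 2/3 × 201 = 134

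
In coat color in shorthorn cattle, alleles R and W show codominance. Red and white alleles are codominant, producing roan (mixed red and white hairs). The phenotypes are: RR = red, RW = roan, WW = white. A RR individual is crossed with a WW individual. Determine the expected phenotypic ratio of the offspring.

Punnett square for RR × WW:
Offspring genotypes: 4 RW
Phenotype counts: 4 roan
Ratio: all roan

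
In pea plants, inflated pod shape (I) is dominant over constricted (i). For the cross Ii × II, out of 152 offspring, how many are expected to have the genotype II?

Punnett square for Ii × II:
Offspring genotypes: 2 II, 2 Ii
Total offspring: 4
Count with target: 2
Probability: 2/4 = 1/2
Expected count = 1/2 × 152 = 76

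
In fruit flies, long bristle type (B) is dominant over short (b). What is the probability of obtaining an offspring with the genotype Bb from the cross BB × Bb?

Punnett square for BB × Bb:
Offspring genotypes: 2 BB, 2 Bb
Total offspring: 4
Count with target: 2
Probability: 2/4 = 1/2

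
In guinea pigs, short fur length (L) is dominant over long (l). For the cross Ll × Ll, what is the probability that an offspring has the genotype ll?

Punnett square for Ll × Ll:
Offspring genotypes: 1 LL, 2 Ll, 1 ll
Total offspring: 4
Count with target: 1
Probability: 1/4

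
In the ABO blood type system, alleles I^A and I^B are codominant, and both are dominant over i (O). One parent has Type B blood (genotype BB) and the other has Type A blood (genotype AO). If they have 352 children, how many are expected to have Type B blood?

Cross: BB × AO
Possible offspring genotypes: 2 AB, 2 BO
Blood type counts: 2 Type AB, 2 Type B
Probability of Type B: 2/4 = 1/2
Expected count = 1/2 × 352 = 176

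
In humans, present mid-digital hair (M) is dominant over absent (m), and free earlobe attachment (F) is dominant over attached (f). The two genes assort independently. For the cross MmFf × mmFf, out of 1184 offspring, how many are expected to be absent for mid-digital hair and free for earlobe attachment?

Dihybrid cross MmFf × mmFf — consider each gene separately:
mid-digital hair: Mm × mm → 2 Mm, 2 mm → 2 M_ : 2 mm (out of 4)
earlobe attachment: Ff × Ff → 1 FF, 2 Ff, 1 ff → 3 F_ : 1 ff (out of 4)
Looking for: absent (mm) and free (F_)
P(absent) = 2/4, P(free) = 3/4
P(both) = 2/4 × 3/4 = 6/16 = 3/8
Expected count = 3/8 × 1184 = 444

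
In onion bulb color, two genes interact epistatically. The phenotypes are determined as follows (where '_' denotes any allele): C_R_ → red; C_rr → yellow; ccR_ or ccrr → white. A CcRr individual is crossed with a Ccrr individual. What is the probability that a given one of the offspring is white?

Cross: CcRr × Ccrr — consider each gene separately:
C gene: Cc × Cc → 1 CC, 2 Cc, 1 cc → 3 C_ : 1 cc (out of 4)
R gene: Rr × rr → 2 Rr, 2 rr → 2 R_ : 2 rr (out of 4)
Genotype classes (out of 4 × 4 = 16): C_R_ = 3×2 = 6; C_rr = 3×2 = 6; ccR_ = 1×2 = 2; ccrr = 1×2 = 2
Apply the phenotype rules: C_R_ (6) → red; C_rr (6) → yellow; ccR_ (2) + ccrr (2) → white
Phenotype counts (out of 16): 6 red, 6 yellow, 4 white
white: 4 out of 16
Probability: 4/16 = 1/4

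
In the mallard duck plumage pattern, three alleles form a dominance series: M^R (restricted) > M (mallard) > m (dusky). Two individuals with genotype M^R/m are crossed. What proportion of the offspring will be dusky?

Cross: M^R/m × M^R/m
Allele dominance: M^R > M > m
Offspring genotypes: 1 M^R/M^R, 2 M^R/m, 1 m/m
Phenotype counts: 3 restricted, 1 dusky
dusky: 1 out of 4
Probability: 1/4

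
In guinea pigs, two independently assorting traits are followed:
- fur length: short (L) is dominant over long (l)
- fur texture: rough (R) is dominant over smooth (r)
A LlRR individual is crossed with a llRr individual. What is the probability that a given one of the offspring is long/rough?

Dihybrid cross LlRR × llRr — consider each gene separately:
fur length: Ll × ll → 2 Ll, 2 ll → 2 L_ : 2 ll (out of 4)
fur texture: RR × Rr → 2 RR, 2 Rr → 4 R_ (out of 4)
Combine (counts out of 4 × 4 = 16): short/rough (L_R_) = 2×4 = 8; long/rough (llR_) = 2×4 = 8
Phenotype counts (out of 16): 8 short/rough, 8 long/rough
long/rough: 8 out of 16
Probability: 8/16 = 1/2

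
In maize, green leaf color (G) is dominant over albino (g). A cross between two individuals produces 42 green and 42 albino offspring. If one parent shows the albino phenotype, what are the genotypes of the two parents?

Observed offspring: 42 green, 42 albino
The observed ratio simplifies to 1:1. One parent shows albino, so its genotype must be gg. A 1:1 offspring split requires the other parent to be heterozygous (Gg).
Parent genotypes: gg × Gg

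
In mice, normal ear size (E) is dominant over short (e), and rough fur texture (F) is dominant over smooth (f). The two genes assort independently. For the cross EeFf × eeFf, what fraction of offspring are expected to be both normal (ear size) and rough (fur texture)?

Dihybrid cross EeFf × eeFf — consider each gene separately:
ear size: Ee × ee → 2 Ee, 2 ee → 2 E_ : 2 ee (out of 4)
fur texture: Ff × Ff → 1 FF, 2 Ff, 1 ff → 3 F_ : 1 ff (out of 4)
Looking for: normal (E_) and rough (F_)
P(normal) = 2/4, P(rough) = 3/4
P(both) = 2/4 × 3/4 = 6/16 = 3/8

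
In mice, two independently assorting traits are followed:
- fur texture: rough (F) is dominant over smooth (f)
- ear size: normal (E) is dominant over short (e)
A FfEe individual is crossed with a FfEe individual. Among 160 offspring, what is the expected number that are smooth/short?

Dihybrid cross FfEe × FfEe — consider each gene separately:
fur texture: Ff × Ff → 1 FF, 2 Ff, 1 ff → 3 F_ : 1 ff (out of 4)
ear size: Ee × Ee → 1 EE, 2 Ee, 1 ee → 3 E_ : 1 ee (out of 4)
Combine (counts out of 4 × 4 = 16): rough/normal (F_E_) = 3×3 = 9; rough/short (F_ee) = 3×1 = 3; smooth/normal (ffE_) = 1×3 = 3; smooth/short (ffee) = 1×1 = 1
Phenotype counts (out of 16): 9 rough/normal, 3 rough/short, 3 smooth/normal, 1 smooth/short
smooth/short: 1 out of 16 → fraction 1/16
Expected count = 1/16 × 160 = 10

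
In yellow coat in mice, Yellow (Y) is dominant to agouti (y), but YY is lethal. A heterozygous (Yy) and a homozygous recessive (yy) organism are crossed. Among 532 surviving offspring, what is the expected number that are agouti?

Cross: Yy × yy
Punnett square offspring (before lethality): 2 Yy, 2 yy
No YY offspring are produced in this cross.
agouti: 2 out of 4 → fraction 1/2
Expected count = 1/2 × 532 = 266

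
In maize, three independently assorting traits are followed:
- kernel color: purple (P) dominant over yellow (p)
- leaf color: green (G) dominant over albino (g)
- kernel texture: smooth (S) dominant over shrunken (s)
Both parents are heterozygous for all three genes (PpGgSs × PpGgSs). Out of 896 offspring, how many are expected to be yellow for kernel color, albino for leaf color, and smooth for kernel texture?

Trihybrid cross: PpGgSs × PpGgSs
Each trait segregates independently with a 3:1 phenotypic ratio, so each gene contributes 3/4 (dominant) or 1/4 (recessive).
Target: yellow (kernel color), albino (leaf color), smooth (kernel texture)
Probability = product of independent per-trait probabilities
= 1/4 × 1/4 × 3/4 = 3/64
Expected count = 3/64 × 896 = 42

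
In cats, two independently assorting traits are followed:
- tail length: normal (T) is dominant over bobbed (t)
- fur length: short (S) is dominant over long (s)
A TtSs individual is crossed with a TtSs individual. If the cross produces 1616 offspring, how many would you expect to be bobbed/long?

Dihybrid cross TtSs × TtSs — consider each gene separately:
tail length: Tt × Tt → 1 TT, 2 Tt, 1 tt → 3 T_ : 1 tt (out of 4)
fur length: Ss × Ss → 1 SS, 2 Ss, 1 ss → 3 S_ : 1 ss (out of 4)
Combine (counts out of 4 × 4 = 16): normal/short (T_S_) = 3×3 = 9; normal/long (T_ss) = 3×1 = 3; bobbed/short (ttS_) = 1×3 = 3; bobbed/long (ttss) = 1×1 = 1
Phenotype counts (out of 16): 9 normal/short, 3 normal/long, 3 bobbed/short, 1 bobbed/long
bobbed/long: 1 out of 16 → fraction 1/16
Expected count = 1/16 × 1616 = 101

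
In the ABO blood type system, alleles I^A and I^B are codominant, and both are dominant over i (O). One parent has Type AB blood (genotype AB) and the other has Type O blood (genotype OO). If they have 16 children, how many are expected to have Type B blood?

Cross: AB × OO
Possible offspring genotypes: 2 AO, 2 BO
Blood type counts: 2 Type A, 2 Type B
Probability of Type B: 2/4 = 1/2
Expected count = 1/2 × 16 = 8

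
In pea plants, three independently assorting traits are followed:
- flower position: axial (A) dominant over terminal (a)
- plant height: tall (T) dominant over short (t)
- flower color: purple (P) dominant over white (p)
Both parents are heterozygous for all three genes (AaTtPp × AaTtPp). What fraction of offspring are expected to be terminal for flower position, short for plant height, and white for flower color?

Trihybrid cross: AaTtPp × AaTtPp
Each trait segregates independently with a 3:1 phenotypic ratio, so each gene contributes 3/4 (dominant) or 1/4 (recessive).
Target: terminal (flower position), short (plant height), white (flower color)
Probability = product of independent per-trait probabilities
= 1/4 × 1/4 × 1/4 = 1/64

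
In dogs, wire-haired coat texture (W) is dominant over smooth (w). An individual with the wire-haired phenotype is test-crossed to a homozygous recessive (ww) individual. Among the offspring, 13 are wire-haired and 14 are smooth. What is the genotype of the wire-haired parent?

Test cross: ? × ww
Offspring: 13 wire-haired, 14 smooth — approximately 1:1.
A 1:1 ratio in a test cross indicates the unknown parent is heterozygous (Ww).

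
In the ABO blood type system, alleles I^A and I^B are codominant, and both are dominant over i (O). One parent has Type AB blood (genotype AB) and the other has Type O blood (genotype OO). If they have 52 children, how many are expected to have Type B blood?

Cross: AB × OO
Possible offspring genotypes: 2 AO, 2 BO
Blood type counts: 2 Type A, 2 Type B
Probability of Type B: 2/4 = 1/2
Expected count = 1/2 × 52 = 26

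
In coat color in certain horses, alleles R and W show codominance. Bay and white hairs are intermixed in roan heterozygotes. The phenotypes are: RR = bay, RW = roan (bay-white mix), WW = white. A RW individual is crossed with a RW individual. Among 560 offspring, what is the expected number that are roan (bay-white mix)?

Punnett square for RW × RW:
Offspring genotypes: 1 RR, 2 RW, 1 WW
Phenotype counts: 1 bay, 2 roan (bay-white mix), 1 white
roan (bay-white mix): 2 out of 4 → fraction 1/2
Expected count = 1/2 × 560 = 280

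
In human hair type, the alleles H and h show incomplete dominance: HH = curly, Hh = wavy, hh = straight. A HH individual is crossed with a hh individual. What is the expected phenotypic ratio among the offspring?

Punnett square for HH × hh:
Offspring genotypes: 4 Hh
Phenotype counts: 4 wavy
Ratio: all wavy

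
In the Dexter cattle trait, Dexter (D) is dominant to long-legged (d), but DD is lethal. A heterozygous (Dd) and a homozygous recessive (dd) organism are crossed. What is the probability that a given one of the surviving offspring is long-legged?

Cross: Dd × dd
Punnett square offspring (before lethality): 2 Dd, 2 dd
No DD offspring are produced in this cross.
long-legged: 2 out of 4
Probability: 2/4 = 1/2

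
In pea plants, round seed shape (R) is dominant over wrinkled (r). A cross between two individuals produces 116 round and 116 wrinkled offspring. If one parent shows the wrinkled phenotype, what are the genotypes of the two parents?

Observed offspring: 116 round, 116 wrinkled
The observed ratio simplifies to 1:1. One parent shows wrinkled, so its genotype must be rr. A 1:1 offspring split requires the other parent to be heterozygous (Rr).
Parent genotypes: rr × Rr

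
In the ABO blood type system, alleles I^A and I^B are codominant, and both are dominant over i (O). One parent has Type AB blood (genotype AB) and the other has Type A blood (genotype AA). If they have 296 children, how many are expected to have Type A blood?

Cross: AB × AA
Possible offspring genotypes: 2 AA, 2 AB
Blood type counts: 2 Type A, 2 Type AB
Probability of Type A: 2/4 = 1/2
Expected count = 1/2 × 296 = 148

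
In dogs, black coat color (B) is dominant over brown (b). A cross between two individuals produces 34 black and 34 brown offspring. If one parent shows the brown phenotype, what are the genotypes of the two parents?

Observed offspring: 34 black, 34 brown
The observed ratio simplifies to 1:1. One parent shows brown, so its genotype must be bb. A 1:1 offspring split requires the other parent to be heterozygous (Bb).
Parent genotypes: bb × Bb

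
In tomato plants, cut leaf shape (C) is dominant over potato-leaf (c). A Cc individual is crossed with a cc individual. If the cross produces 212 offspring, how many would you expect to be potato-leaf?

Punnett square for Cc × cc:
Offspring genotypes: 2 Cc, 2 cc
cut: 2, potato-leaf: 2
potato-leaf: 2 out of 4 → fraction 1/2
Expected count = 1/2 × 212 = 106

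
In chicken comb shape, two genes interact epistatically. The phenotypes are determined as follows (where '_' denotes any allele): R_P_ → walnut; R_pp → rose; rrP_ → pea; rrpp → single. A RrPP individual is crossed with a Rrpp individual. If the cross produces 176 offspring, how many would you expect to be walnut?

Cross: RrPP × Rrpp — consider each gene separately:
R gene: Rr × Rr → 1 RR, 2 Rr, 1 rr → 3 R_ : 1 rr (out of 4)
P gene: PP × pp → 4 Pp → 4 P_ (out of 4)
Genotype classes (out of 4 × 4 = 16): R_P_ = 3×4 = 12; rrP_ = 1×4 = 4
Apply the phenotype rules: R_P_ (12) → walnut; rrP_ (4) → pea
Phenotype counts (out of 16): 12 walnut, 4 pea
walnut: 12 out of 16 → fraction 3/4
Expected count = 3/4 × 176 = 132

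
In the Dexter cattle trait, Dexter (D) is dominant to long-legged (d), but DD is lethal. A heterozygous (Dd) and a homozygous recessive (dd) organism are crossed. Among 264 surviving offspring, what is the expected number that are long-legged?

Cross: Dd × dd
Punnett square offspring (before lethality): 2 Dd, 2 dd
No DD offspring are produced in this cross.
long-legged: 2 out of 4 → fraction 1/2
Expected count = 1/2 × 264 = 132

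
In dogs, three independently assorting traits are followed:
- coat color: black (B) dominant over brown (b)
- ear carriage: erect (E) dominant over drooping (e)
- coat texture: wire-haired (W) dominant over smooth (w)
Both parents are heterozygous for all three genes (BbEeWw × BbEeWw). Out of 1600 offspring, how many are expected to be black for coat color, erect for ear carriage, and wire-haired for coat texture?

Trihybrid cross: BbEeWw × BbEeWw
Each trait segregates independently with a 3:1 phenotypic ratio, so each gene contributes 3/4 (dominant) or 1/4 (recessive).
Target: black (coat color), erect (ear carriage), wire-haired (coat texture)
Probability = product of independent per-trait probabilities
= 3/4 × 3/4 × 3/4 = 27/64
Expected count = 27/64 × 1600 = 675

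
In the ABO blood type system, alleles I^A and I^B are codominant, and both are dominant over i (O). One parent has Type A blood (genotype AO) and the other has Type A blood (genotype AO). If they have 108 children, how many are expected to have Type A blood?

Cross: AO × AO
Possible offspring genotypes: 1 AA, 2 AO, 1 OO
Blood type counts: 3 Type A, 1 Type O
Probability of Type A: 3/4
Expected count = 3/4 × 108 = 81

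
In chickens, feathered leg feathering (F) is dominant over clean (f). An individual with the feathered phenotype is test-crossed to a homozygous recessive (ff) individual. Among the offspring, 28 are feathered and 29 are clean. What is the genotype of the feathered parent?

Test cross: ? × ff
Offspring: 28 feathered, 29 clean — approximately 1:1.
A 1:1 ratio in a test cross indicates the unknown parent is heterozygous (Ff).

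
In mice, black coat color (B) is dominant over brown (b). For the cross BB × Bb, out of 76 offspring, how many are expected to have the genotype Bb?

Punnett square for BB × Bb:
Offspring genotypes: 2 BB, 2 Bb
Total offspring: 4
Count with target: 2
Probability: 2/4 = 1/2
Expected count = 1/2 × 76 = 38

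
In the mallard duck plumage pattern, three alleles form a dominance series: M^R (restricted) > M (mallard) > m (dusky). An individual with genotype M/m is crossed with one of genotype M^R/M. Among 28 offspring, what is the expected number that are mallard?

Cross: M/m × M^R/M
Allele dominance: M^R > M > m
Offspring genotypes: 1 M^R/M, 1 M/M, 1 M^R/m, 1 M/m
Phenotype counts: 2 restricted, 2 mallard
mallard: 2 out of 4 → fraction 1/2
Expected count = 1/2 × 28 = 14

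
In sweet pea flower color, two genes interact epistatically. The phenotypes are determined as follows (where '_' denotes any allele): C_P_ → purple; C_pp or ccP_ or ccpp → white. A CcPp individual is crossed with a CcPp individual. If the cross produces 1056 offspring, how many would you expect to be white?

Cross: CcPp × CcPp — consider each gene separately:
C gene: Cc × Cc → 1 CC, 2 Cc, 1 cc → 3 C_ : 1 cc (out of 4)
P gene: Pp × Pp → 1 PP, 2 Pp, 1 pp → 3 P_ : 1 pp (out of 4)
Genotype classes (out of 4 × 4 = 16): C_P_ = 3×3 = 9; C_pp = 3×1 = 3; ccP_ = 1×3 = 3; ccpp = 1×1 = 1
Apply the phenotype rules: C_P_ (9) → purple; C_pp (3) + ccP_ (3) + ccpp (1) → white
Phenotype counts (out of 16): 9 purple, 7 white
white: 7 out of 16 → fraction 7/16
Expected count = 7/16 × 1056 = 462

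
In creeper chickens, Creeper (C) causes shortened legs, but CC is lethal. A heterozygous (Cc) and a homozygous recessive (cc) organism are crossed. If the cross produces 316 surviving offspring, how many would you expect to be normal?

Cross: Cc × cc
Punnett square offspring (before lethality): 2 Cc, 2 cc
No CC offspring are produced in this cross.
normal: 2 out of 4 → fraction 1/2
Expected count = 1/2 × 316 = 158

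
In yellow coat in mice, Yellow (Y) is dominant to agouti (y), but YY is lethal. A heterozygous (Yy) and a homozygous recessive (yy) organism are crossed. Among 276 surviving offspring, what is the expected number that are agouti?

Cross: Yy × yy
Punnett square offspring (before lethality): 2 Yy, 2 yy
No YY offspring are produced in this cross.
agouti: 2 out of 4 → fraction 1/2
Expected count = 1/2 × 276 = 138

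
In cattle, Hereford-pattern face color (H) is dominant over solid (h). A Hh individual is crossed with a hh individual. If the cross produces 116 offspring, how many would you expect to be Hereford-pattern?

Punnett square for Hh × hh:
Offspring genotypes: 2 Hh, 2 hh
Hereford-pattern: 2, solid: 2
Hereford-pattern: 2 out of 4 → fraction 1/2
Expected count = 1/2 × 116 = 58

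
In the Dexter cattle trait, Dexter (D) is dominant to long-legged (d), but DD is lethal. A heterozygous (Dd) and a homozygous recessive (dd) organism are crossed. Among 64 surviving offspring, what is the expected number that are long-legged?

Cross: Dd × dd
Punnett square offspring (before lethality): 2 Dd, 2 dd
No DD offspring are produced in this cross.
long-legged: 2 out of 4 → fraction 1/2
Expected count = 1/2 × 64 = 32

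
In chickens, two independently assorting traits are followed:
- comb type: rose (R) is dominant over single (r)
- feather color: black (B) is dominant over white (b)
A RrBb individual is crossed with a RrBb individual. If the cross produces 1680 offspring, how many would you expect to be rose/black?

Dihybrid cross RrBb × RrBb — consider each gene separately:
comb type: Rr × Rr → 1 RR, 2 Rr, 1 rr → 3 R_ : 1 rr (out of 4)
feather color: Bb × Bb → 1 BB, 2 Bb, 1 bb → 3 B_ : 1 bb (out of 4)
Combine (counts out of 4 × 4 = 16): rose/black (R_B_) = 3×3 = 9; rose/white (R_bb) = 3×1 = 3; single/black (rrB_) = 1×3 = 3; single/white (rrbb) = 1×1 = 1
Phenotype counts (out of 16): 9 rose/black, 3 rose/white, 3 single/black, 1 single/white
rose/black: 9 out of 16 → fraction 9/16
Expected count = 9/16 × 1680 = 945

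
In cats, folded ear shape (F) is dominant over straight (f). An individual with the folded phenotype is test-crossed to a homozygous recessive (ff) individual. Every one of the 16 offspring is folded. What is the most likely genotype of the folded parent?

Test cross: ? × ff
All offspring are folded.
If the unknown parent were heterozygous (Ff), about half of 16 offspring would be straight; none are. The unknown parent is most likely homozygous dominant (FF).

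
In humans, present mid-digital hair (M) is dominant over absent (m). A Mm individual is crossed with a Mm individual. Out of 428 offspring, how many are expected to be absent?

Punnett square for Mm × Mm:
Offspring genotypes: 1 MM, 2 Mm, 1 mm
present: 3, absent: 1
absent: 1 out of 4 → fraction 1/4
Expected count = 1/4 × 428 = 107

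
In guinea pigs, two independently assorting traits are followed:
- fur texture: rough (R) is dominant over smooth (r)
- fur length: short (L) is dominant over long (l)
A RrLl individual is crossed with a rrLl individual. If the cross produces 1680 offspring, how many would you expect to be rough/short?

Dihybrid cross RrLl × rrLl — consider each gene separately:
fur texture: Rr × rr → 2 Rr, 2 rr → 2 R_ : 2 rr (out of 4)
fur length: Ll × Ll → 1 LL, 2 Ll, 1 ll → 3 L_ : 1 ll (out of 4)
Combine (counts out of 4 × 4 = 16): rough/short (R_L_) = 2×3 = 6; rough/long (R_ll) = 2×1 = 2; smooth/short (rrL_) = 2×3 = 6; smooth/long (rrll) = 2×1 = 2
Phenotype counts (out of 16): 6 rough/short, 2 rough/long, 6 smooth/short, 2 smooth/long
rough/short: 6 out of 16 → fraction 3/8
Expected count = 3/8 × 1680 = 630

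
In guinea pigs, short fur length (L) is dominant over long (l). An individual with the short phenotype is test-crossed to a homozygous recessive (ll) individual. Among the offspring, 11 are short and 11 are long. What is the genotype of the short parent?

Test cross: ? × ll
Offspring: 11 short, 11 long — approximately 1:1.
A 1:1 ratio in a test cross indicates the unknown parent is heterozygous (Ll).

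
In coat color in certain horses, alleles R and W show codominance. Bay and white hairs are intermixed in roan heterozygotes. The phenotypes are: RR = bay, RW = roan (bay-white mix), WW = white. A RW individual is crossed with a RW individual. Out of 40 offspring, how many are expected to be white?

Punnett square for RW × RW:
Offspring genotypes: 1 RR, 2 RW, 1 WW
Phenotype counts: 1 bay, 2 roan (bay-white mix), 1 white
white: 1 out of 4 → fraction 1/4
Expected count = 1/4 × 40 = 10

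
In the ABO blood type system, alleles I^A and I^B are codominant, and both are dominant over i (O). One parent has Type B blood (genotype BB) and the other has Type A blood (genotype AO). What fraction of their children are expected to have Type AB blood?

Cross: BB × AO
Possible offspring genotypes: 2 AB, 2 BO
Blood type counts: 2 Type AB, 2 Type B
Probability of Type AB: 2/4 = 1/2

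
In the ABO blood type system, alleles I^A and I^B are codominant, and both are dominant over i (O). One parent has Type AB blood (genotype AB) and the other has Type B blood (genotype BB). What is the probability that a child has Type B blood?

Cross: AB × BB
Possible offspring genotypes: 2 AB, 2 BB
Blood type counts: 2 Type AB, 2 Type B
Probability of Type B: 2/4 = 1/2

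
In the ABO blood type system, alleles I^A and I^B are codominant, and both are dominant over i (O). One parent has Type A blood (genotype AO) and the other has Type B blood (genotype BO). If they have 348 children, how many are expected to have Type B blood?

Cross: AO × BO
Possible offspring genotypes: 1 AB, 1 AO, 1 BO, 1 OO
Blood type counts: 1 Type AB, 1 Type A, 1 Type B, 1 Type O
Probability of Type B: 1/4
Expected count = 1/4 × 348 = 87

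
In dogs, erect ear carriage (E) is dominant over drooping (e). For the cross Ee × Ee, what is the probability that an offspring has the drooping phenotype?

Punnett square for Ee × Ee:
Offspring genotypes: 1 EE, 2 Ee, 1 ee
Total offspring: 4
Count with target: 1
Probability: 1/4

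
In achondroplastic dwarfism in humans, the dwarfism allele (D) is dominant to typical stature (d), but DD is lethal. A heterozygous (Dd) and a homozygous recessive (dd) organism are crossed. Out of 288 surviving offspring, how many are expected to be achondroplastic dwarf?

Cross: Dd × dd
Punnett square offspring (before lethality): 2 Dd, 2 dd
No DD offspring are produced in this cross.
achondroplastic dwarf: 2 out of 4 → fraction 1/2
Expected count = 1/2 × 288 = 144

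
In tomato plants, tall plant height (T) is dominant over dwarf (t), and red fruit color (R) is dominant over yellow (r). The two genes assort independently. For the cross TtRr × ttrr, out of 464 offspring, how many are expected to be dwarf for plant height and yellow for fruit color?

Dihybrid cross TtRr × ttrr — consider each gene separately:
plant height: Tt × tt → 2 Tt, 2 tt → 2 T_ : 2 tt (out of 4)
fruit color: Rr × rr → 2 Rr, 2 rr → 2 R_ : 2 rr (out of 4)
Looking for: dwarf (tt) and yellow (rr)
P(dwarf) = 2/4, P(yellow) = 2/4
P(both) = 2/4 × 2/4 = 4/16 = 1/4
Expected count = 1/4 × 464 = 116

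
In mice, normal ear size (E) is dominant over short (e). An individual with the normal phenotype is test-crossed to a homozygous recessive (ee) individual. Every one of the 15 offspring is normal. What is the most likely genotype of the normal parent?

Test cross: ? × ee
All offspring are normal.
If the unknown parent were heterozygous (Ee), about half of 15 offspring would be short; none are. The unknown parent is most likely homozygous dominant (EE).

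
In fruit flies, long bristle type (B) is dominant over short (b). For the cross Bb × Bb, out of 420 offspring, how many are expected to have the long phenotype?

Punnett square for Bb × Bb:
Offspring genotypes: 1 BB, 2 Bb, 1 bb
Total offspring: 4
Count with target: 3
Probability: 3/4
Expected count = 3/4 × 420 = 315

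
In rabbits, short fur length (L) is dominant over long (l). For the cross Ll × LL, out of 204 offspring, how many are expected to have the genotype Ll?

Punnett square for Ll × LL:
Offspring genotypes: 2 LL, 2 Ll
Total offspring: 4
Count with target: 2
Probability: 2/4 = 1/2
Expected count = 1/2 × 204 = 102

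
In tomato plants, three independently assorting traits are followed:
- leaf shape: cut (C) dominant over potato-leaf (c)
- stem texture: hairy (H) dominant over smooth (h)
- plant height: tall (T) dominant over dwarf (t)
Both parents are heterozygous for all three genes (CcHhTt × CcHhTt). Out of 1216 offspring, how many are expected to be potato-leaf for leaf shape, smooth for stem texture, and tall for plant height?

Trihybrid cross: CcHhTt × CcHhTt
Each trait segregates independently with a 3:1 phenotypic ratio, so each gene contributes 3/4 (dominant) or 1/4 (recessive).
Target: potato-leaf (leaf shape), smooth (stem texture), tall (plant height)
Probability = product of independent per-trait probabilities
= 1/4 × 1/4 × 3/4 = 3/64
Expected count = 3/64 × 1216 = 57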